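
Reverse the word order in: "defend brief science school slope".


Original: "defend brief science school slope"
Words (1..n): defend | brief | science | school | slope
Reversed (n..1): slope | school | science | brief | defend
Result = "slope school science brief defend"


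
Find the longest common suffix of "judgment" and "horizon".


Word 1: "judgment"
Word 2: "horizon"
Comparing from end:
  Pos -1: 't' != 'n' (stop)
LCS = "" (length 0)


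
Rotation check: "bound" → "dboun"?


Word: "bound", Candidate: "dboun"
Method: check if candidate is substring of word+word
"boundbound" contains "dboun"? Yes
Is rotation = Yes


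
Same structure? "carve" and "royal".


Pattern of "carve": [0, 1, 2, 3, 4]
Pattern of "royal": [0, 1, 2, 3, 4]
Patterns match
Same pattern = Yes


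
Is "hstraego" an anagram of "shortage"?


Word 1: "shortage" → sorted: aeghorst
Word 2: "hstraego" → sorted: aeghorst
Same letters? aeghorst == aeghorst
Anagram = Yes


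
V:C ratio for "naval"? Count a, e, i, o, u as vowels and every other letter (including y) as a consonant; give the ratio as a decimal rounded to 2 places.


Word: "naval"
Vowels (a,e,i,o,u): 2
Consonants: 3
Ratio = 2/3
= 0.67


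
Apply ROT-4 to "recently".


Word: "recently"
Shift: 4
Each letter → (letter + shift) mod 26:
  'r' (17) + 4 = 21 → 'v'
  'e' (4) + 4 = 8 → 'i'
  'c' (2) + 4 = 6 → 'g'
  'e' (4) + 4 = 8 → 'i'
  'n' (13) + 4 = 17 → 'r'
  't' (19) + 4 = 23 → 'x'
  'l' (11) + 4 = 15 → 'p'
  'y' (24) + 4 = 2 → 'c'
Result = "vigirxpc"


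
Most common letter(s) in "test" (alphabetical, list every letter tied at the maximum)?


Word: "test"
Letter counts:
  'e': 1
  's': 1
  't': 2
Maximum count = 2
Most frequent = 't' (2 times each)


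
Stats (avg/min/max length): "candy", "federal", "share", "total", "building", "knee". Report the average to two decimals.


Lengths: "candy"=5, "federal"=7, "share"=5, "total"=5, "building"=8, "knee"=4
Sum = 34, Count = 6
Average = 34/6 = 5.67
= avg=5.67, min=4, max=8


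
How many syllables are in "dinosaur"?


Word: "dinosaur"
Syllable breakdown: di-no-saur
Counting: 3 parts
= 3 syllables


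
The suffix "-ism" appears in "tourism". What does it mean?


Suffix: -ism
As in: tourism -> tour + -ism
Meaning = belief / practice


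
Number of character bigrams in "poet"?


Word: "poet" (length 4)
Number of 2-grams = length - 2 + 1 = 4 - 2 + 1
= 3


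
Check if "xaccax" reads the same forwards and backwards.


Word: "xaccax"
Reversed: "xaccax"
Forward == Backward? xaccax == xaccax
Palindrome = Yes


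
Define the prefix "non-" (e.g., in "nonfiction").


Prefix: non-
Example: nonfiction = non- + fiction
Meaning = not


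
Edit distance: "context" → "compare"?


Word 1: "context" (length 7)
Word 2: "compare" (length 7)
One optimal edit sequence (insert/delete/substitute each cost 1):
  1. keep 'c'
  2. keep 'o'
  3. substitute 'n' -> 'm'  (+1)
  4. substitute 't' -> 'p'  (+1)
  5. substitute 'e' -> 'a'  (+1)
  6. substitute 'x' -> 'r'  (+1)
  7. substitute 't' -> 'e'  (+1)
Total edit operations: 5
Edit distance = 5


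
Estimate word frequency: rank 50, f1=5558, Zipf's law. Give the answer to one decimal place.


Zipf's law: f(r) = f(1) / r
f(1) = 5558
f(50) = 5558 / 50
= 111.2 occurrences


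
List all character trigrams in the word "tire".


Word: "tire" (length 4)
Number of trigrams = 4 - 3 + 1 = 2
  Position 0: "tir"
  Position 1: "ire"
Trigrams = "tir", "ire"


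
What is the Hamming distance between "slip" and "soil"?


Comparing character by character (same length = 4):
  Pos 0: 's' vs 's' =
  Pos 1: 'l' vs 'o' !=
  Pos 2: 'i' vs 'i' =
  Pos 3: 'p' vs 'l' !=
Hamming distance = 2


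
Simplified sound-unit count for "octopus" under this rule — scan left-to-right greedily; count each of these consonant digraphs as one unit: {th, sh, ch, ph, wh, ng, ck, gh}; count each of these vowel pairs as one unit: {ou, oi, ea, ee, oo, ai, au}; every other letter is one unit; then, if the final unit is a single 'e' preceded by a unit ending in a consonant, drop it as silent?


Word: "octopus" (7 letters)
Left-to-right scan:
  1. 'o' (letter)
  2. 'c' (letter)
  3. 't' (letter)
  4. 'o' (letter)
  5. 'p' (letter)
  6. 'u' (letter)
  7. 's' (letter)
Units from scan: 7
Sound units = 7 units


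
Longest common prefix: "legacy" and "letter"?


Word 1: "legacy"
Word 2: "letter"
Comparing from start:
  Pos 0: 'l' == 'l'
  Pos 1: 'e' == 'e'
  Pos 2: 'g' != 't' (stop)
LCP = "le" (length 2)


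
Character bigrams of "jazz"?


Word: "jazz" (length 4)
Number of bigrams = 4 - 2 + 1 = 3
  Position 0: "ja"
  Position 1: "az"
  Position 2: "zz"
Bigrams = "ja", "az", "zz"


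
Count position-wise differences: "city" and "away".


Comparing character by character (same length = 4):
  Pos 0: 'c' vs 'a' !=
  Pos 1: 'i' vs 'w' !=
  Pos 2: 't' vs 'a' !=
  Pos 3: 'y' vs 'y' =
Hamming distance = 3


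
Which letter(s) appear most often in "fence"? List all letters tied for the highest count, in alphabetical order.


Word: "fence"
Letter counts:
  'c': 1
  'e': 2
  'f': 1
  'n': 1
Maximum count = 2
Most frequent = 'e' (2 times each)


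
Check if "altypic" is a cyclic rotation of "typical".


Word: "typical", Candidate: "altypic"
Method: check if candidate is substring of word+word
"typicaltypical" contains "altypic"? Yes
Is rotation = Yes


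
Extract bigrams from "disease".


Word: "disease" (length 7)
Number of bigrams = 7 - 2 + 1 = 6
  Position 0: "di"
  Position 1: "is"
  Position 2: "se"
  Position 3: "ea"
  Position 4: "as"
  Position 5: "se"
Bigrams = "di", "is", "se", "ea", "as", "se"


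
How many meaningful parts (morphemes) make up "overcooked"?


Word: "overcooked"
Morphemes: over- + cook + -ed
Each morpheme carries meaning
= 3 morphemes


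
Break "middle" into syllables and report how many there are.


Word: "middle"
Syllable breakdown: mid / dle
Counting: 2 parts
= 2 syllables


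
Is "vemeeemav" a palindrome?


Word: "vemeeemav"
Reversed: "vameeemev"
Forward == Backward? vemeeemav != vameeemev
Palindrome = No


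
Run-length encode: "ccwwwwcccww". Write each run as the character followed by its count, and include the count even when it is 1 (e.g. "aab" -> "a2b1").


String: "ccwwwwcccww"
Scanning for consecutive runs:
  'c' x 2
  'w' x 4
  'c' x 3
  'w' x 2
RLE = "c2w4c3w2"


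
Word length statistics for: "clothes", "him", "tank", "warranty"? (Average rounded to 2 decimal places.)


Lengths: "clothes"=7, "him"=3, "tank"=4, "warranty"=8
Sum = 22, Count = 4
Average = 22/4 = 5.50
= avg=5.50, min=3, max=8


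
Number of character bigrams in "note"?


Word: "note" (length 4)
Number of 2-grams = length - 2 + 1 = 4 - 2 + 1
= 3


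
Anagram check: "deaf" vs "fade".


Word 1: "deaf" → sorted: adef
Word 2: "fade" → sorted: adef
Same letters? adef == adef
Anagram = Yes


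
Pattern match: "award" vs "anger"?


Pattern of "award": [0, 1, 0, 2, 3]
Pattern of "anger": [0, 1, 2, 3, 4]
Patterns do not match
Same pattern = No


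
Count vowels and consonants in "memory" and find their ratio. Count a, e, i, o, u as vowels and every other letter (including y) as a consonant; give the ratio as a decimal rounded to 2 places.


Word: "memory"
Vowels (a,e,i,o,u): 2
Consonants: 4
Ratio = 2/4
= 0.50


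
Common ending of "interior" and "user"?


Word 1: "interior"
Word 2: "user"
Comparing from end:
  Pos -1: 'r' == 'r'
  Pos -2: 'o' != 'e' (stop)
LCS = "r" (length 1)


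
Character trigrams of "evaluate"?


Word: "evaluate" (length 8)
Number of trigrams = 8 - 3 + 1 = 6
  Position 0: "eva"
  Position 1: "val"
  Position 2: "alu"
  Position 3: "lua"
  Position 4: "uat"
  Position 5: "ate"
Trigrams = "eva", "val", "alu", "lua", "uat", "ate"


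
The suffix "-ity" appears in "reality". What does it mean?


Suffix: -ity
Example: reality = real + -ity
Meaning = quality of


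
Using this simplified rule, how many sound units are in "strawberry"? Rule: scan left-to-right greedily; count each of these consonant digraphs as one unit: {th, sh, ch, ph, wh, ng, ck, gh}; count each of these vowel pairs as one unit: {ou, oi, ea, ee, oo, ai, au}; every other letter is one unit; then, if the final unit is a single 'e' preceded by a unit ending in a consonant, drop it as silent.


Word: "strawberry" (10 letters)
Left-to-right scan:
  (1) 's' (letter)
  (2) 't' (letter)
  (3) 'r' (letter)
  (4) 'a' (letter)
  (5) 'w' (letter)
  (6) 'b' (letter)
  (7) 'e' (letter)
  (8) 'r' (letter)
  (9) 'r' (letter)
  (10) 'y' (letter)
Units from scan: 10
Sound units = 10 units


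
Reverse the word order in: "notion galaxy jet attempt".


Original: "notion galaxy jet attempt"
Words (1..n): notion | galaxy | jet | attempt
Reversed (n..1): attempt | jet | galaxy | notion
Result = "attempt jet galaxy notion"


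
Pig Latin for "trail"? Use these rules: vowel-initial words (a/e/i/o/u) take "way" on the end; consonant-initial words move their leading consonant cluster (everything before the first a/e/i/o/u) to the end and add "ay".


Word: "trail"
Starts with consonant(s) → move to end, add 'ay'
Consonant cluster: "tr"
Pig Latin = "ailtray"


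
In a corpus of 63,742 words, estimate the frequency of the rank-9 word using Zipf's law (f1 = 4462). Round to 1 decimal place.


Zipf's law: f(r) = f(1) / r
f(1) = 4462
f(9) = 4462 / 9
= 495.8 occurrences


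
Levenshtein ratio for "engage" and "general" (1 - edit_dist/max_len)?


Word 1: "engage" (length 6)
Word 2: "general" (length 7)
One optimal edit sequence:
  1. insert 'g'  (+1)
  2. keep 'e'
  3. keep 'n'
  4. substitute 'g' -> 'e'  (+1)
  5. substitute 'a' -> 'r'  (+1)
  6. substitute 'g' -> 'a'  (+1)
  7. substitute 'e' -> 'l'  (+1)
Edit distance = 5
Max length = max(6, 7) = 7
Similarity = 1 - 5/7
= 0.2857


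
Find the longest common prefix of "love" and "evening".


Word 1: "love"
Word 2: "evening"
Comparing from start:
  Pos 0: 'l' != 'e' (stop)
LCP = "" (length 0)


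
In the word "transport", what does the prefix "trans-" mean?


Prefix: trans-
Example: transport (trans- + port)
Meaning = across


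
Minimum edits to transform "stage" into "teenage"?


Word 1: "stage" (length 5)
Word 2: "teenage" (length 7)
One optimal edit sequence (insert/delete/substitute each cost 1):
  1. insert 't'  (+1)
  2. insert 'e'  (+1)
  3. substitute 's' -> 'e'  (+1)
  4. substitute 't' -> 'n'  (+1)
  5. keep 'a'
  6. keep 'g'
  7. keep 'e'
Total edit operations: 4
Edit distance = 4


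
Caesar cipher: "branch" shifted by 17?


Word: "branch"
Shift: 17
Each letter → (letter + shift) mod 26:
  'b' (1) + 17 = 18 → 's'
  'r' (17) + 17 = 8 → 'i'
  'a' (0) + 17 = 17 → 'r'
  'n' (13) + 17 = 4 → 'e'
  'c' (2) + 17 = 19 → 't'
  'h' (7) + 17 = 24 → 'y'
Result = "sirety"


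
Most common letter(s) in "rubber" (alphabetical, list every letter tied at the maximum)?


Word: "rubber"
Letter counts:
  'b': 2
  'e': 1
  'r': 2
  'u': 1
Maximum count = 2
Most frequent = 'b', 'r' (2 times each)


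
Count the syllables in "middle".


Word: "middle"
Syllable breakdown: mid · dle
Counting: 2 parts
= 2 syllables


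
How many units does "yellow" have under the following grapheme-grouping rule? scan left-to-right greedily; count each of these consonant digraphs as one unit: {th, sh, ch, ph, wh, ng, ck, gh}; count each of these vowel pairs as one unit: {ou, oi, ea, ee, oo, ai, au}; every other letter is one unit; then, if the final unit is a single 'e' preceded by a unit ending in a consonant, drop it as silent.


Word: "yellow" (6 letters)
Left-to-right scan:
  1. 'y' (letter)
  2. 'e' (letter)
  3. 'l' (letter)
  4. 'l' (letter)
  5. 'o' (letter)
  6. 'w' (letter)
Units from scan: 6
Sound units = 6 units


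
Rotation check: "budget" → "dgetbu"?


Word: "budget", Candidate: "dgetbu"
Method: check if candidate is substring of word+word
"budgetbudget" contains "dgetbu"? Yes
Is rotation = Yes


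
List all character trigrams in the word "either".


Word: "either" (length 6)
Number of trigrams = 6 - 3 + 1 = 4
  Position 0: "eit"
  Position 1: "ith"
  Position 2: "the"
  Position 3: "her"
Trigrams = "eit", "ith", "the", "her"


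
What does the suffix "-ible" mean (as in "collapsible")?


Suffix: -ible
Example: collapsible (collapse + -ible, with a spelling change)
Meaning = capable of


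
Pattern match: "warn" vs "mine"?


Pattern of "warn": [0, 1, 2, 3]
Pattern of "mine": [0, 1, 2, 3]
Patterns match
Same pattern = Yes


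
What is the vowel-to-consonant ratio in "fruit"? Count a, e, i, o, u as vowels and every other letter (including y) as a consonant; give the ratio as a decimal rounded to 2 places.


Word: "fruit"
Vowels (a,e,i,o,u): 2
Consonants: 3
Ratio = 2/3
= 0.67


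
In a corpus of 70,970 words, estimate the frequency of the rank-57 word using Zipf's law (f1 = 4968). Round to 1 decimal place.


Zipf's law: f(r) = f(1) / r
f(1) = 4968
f(57) = 4968 / 57
= 87.2 occurrences


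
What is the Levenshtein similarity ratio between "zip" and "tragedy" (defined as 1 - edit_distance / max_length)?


Word 1: "zip" (length 3)
Word 2: "tragedy" (length 7)
One optimal edit sequence:
  1. insert 't'  (+1)
  2. insert 'r'  (+1)
  3. insert 'a'  (+1)
  4. insert 'g'  (+1)
  5. substitute 'z' -> 'e'  (+1)
  6. substitute 'i' -> 'd'  (+1)
  7. substitute 'p' -> 'y'  (+1)
Edit distance = 7
Max length = max(3, 7) = 7
Similarity = 1 - 7/7
= 0.0000


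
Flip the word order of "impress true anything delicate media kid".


Original: "impress true anything delicate media kid"
Words (1..n): impress | true | anything | delicate | media | kid
Reversed (n..1): kid | media | delicate | anything | true | impress
Result = "kid media delicate anything true impress"


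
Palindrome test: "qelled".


Word: "qelled"
Reversed: "delleq"
Forward == Backward? qelled != delleq
Palindrome = No


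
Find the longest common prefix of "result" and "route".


Word 1: "result"
Word 2: "route"
Comparing from start:
  Pos 0: 'r' == 'r'
  Pos 1: 'e' != 'o' (stop)
LCP = "r" (length 1)


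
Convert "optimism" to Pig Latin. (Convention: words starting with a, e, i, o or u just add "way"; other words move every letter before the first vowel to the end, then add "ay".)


Word: "optimism"
Starts with vowel → add 'way'
Pig Latin = "optimismway"


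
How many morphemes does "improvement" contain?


Word: "improvement"
Morphemes: improve + -ment
Each morpheme carries meaning
= 2 morphemes


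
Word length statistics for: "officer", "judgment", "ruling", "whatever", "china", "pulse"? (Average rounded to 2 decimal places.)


Lengths: "officer"=7, "judgment"=8, "ruling"=6, "whatever"=8, "china"=5, "pulse"=5
Sum = 39, Count = 6
Average = 39/6 = 6.50
= avg=6.50, min=5, max=8


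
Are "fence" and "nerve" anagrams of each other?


Word 1: "fence" → sorted: ceefn
Word 2: "nerve" → sorted: eenrv
Same letters? ceefn != eenrv
Anagram = No


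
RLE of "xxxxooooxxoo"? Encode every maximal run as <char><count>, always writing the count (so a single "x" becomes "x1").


String: "xxxxooooxxoo"
Scanning for consecutive runs:
  'x' x 4
  'o' x 4
  'x' x 2
  'o' x 2
RLE = "x4o4x2o2"


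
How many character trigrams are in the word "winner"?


Word: "winner" (length 6)
Number of 3-grams = length - 3 + 1 = 6 - 3 + 1
= 4


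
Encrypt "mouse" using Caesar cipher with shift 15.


Word: "mouse"
Shift: 15
Each letter → (letter + shift) mod 26:
  'm' (12) + 15 = 1 → 'b'
  'o' (14) + 15 = 3 → 'd'
  'u' (20) + 15 = 9 → 'j'
  's' (18) + 15 = 7 → 'h'
  'e' (4) + 15 = 19 → 't'
Result = "bdjht"


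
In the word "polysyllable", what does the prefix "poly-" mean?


Prefix: poly-
Example: polysyllable (poly- + syllable)
Meaning = many


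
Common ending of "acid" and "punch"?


Word 1: "acid"
Word 2: "punch"
Comparing from end:
  Pos -1: 'd' != 'h' (stop)
LCS = "" (length 0)


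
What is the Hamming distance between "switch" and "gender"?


Comparing character by character (same length = 6):
  Pos 0: 's' vs 'g' !=
  Pos 1: 'w' vs 'e' !=
  Pos 2: 'i' vs 'n' !=
  Pos 3: 't' vs 'd' !=
  Pos 4: 'c' vs 'e' !=
  Pos 5: 'h' vs 'r' !=
Hamming distance = 6


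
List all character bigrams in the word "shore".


Word: "shore" (length 5)
Number of bigrams = 5 - 2 + 1 = 4
  Position 0: "sh"
  Position 1: "ho"
  Position 2: "or"
  Position 3: "re"
Bigrams = "sh", "ho", "or", "re"


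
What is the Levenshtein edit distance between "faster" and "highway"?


Word 1: "faster" (length 6)
Word 2: "highway" (length 7)
One optimal edit sequence (insert/delete/substitute each cost 1):
  1. insert 'h'  (+1)
  2. substitute 'f' -> 'i'  (+1)
  3. substitute 'a' -> 'g'  (+1)
  4. substitute 's' -> 'h'  (+1)
  5. substitute 't' -> 'w'  (+1)
  6. substitute 'e' -> 'a'  (+1)
  7. substitute 'r' -> 'y'  (+1)
Total edit operations: 7
Edit distance = 7


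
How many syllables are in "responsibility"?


Word: "responsibility"
Syllable breakdown: re | spon | si | bil | i | ty
Counting: 6 parts
= 6 syllables


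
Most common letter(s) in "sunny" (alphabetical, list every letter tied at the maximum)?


Word: "sunny"
Letter counts:
  'n': 2
  's': 1
  'u': 1
  'y': 1
Maximum count = 2
Most frequent = 'n' (2 times each)


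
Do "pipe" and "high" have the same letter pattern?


Pattern of "pipe": [0, 1, 0, 2]
Pattern of "high": [0, 1, 2, 0]
Patterns do not match
Same pattern = No


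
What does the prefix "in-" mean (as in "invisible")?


Prefix: in-
As in: invisible -> in- + visible
Meaning = not / into


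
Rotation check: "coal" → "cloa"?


Word: "coal", Candidate: "cloa"
Method: check if candidate is substring of word+word
"coalcoal" contains "cloa"? No
Is rotation = No


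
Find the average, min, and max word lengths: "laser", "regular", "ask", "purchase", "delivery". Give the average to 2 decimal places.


Lengths: "laser"=5, "regular"=7, "ask"=3, "purchase"=8, "delivery"=8
Sum = 31, Count = 5
Average = 31/5 = 6.20
= avg=6.20, min=3, max=8


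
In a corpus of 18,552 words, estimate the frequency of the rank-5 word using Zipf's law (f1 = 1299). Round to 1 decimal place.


Zipf's law: f(r) = f(1) / r
f(1) = 1299
f(5) = 1299 / 5
= 259.8 occurrences


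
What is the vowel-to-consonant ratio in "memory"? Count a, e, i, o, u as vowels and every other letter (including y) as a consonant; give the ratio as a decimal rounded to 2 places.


Word: "memory"
Vowels (a,e,i,o,u): 2
Consonants: 4
Ratio = 2/4
= 0.50


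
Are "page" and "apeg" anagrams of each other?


Word 1: "page" → sorted: aegp
Word 2: "apeg" → sorted: aegp
Same letters? aegp == aegp
Anagram = Yes


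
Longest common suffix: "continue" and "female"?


Word 1: "continue"
Word 2: "female"
Comparing from end:
  Pos -1: 'e' == 'e'
  Pos -2: 'u' != 'l' (stop)
LCS = "e" (length 1)


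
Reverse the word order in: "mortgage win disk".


Original: "mortgage win disk"
Words (1..n): mortgage | win | disk
Reversed (n..1): disk | win | mortgage
Result = "disk win mortgage"


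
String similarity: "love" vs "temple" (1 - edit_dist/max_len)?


Word 1: "love" (length 4)
Word 2: "temple" (length 6)
One optimal edit sequence:
  1. insert 't'  (+1)
  2. insert 'e'  (+1)
  3. substitute 'l' -> 'm'  (+1)
  4. substitute 'o' -> 'p'  (+1)
  5. substitute 'v' -> 'l'  (+1)
  6. keep 'e'
Edit distance = 5
Max length = max(4, 6) = 6
Similarity = 1 - 5/6
= 0.1667


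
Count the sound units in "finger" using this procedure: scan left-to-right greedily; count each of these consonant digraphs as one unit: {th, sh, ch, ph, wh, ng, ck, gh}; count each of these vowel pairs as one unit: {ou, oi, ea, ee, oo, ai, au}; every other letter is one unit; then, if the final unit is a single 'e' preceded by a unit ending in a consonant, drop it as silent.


Word: "finger" (6 letters)
Left-to-right scan:
  [1] 'f' (letter)
  [2] 'i' (letter)
  [3] 'ng' (digraph)
  [4] 'e' (letter)
  [5] 'r' (letter)
Units from scan: 5
Sound units = 5 units


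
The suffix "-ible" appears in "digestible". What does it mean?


Suffix: -ible
Example: digestible = digest + -ible
Meaning = capable of


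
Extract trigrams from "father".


Word: "father" (length 6)
Number of trigrams = 6 - 3 + 1 = 4
  Position 0: "fat"
  Position 1: "ath"
  Position 2: "the"
  Position 3: "her"
Trigrams = "fat", "ath", "the", "her"


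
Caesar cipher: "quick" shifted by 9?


Word: "quick"
Shift: 9
Each letter → (letter + shift) mod 26:
  'q' (16) + 9 = 25 → 'z'
  'u' (20) + 9 = 3 → 'd'
  'i' (8) + 9 = 17 → 'r'
  'c' (2) + 9 = 11 → 'l'
  'k' (10) + 9 = 19 → 't'
Result = "zdrlt"


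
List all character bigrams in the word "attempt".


Word: "attempt" (length 7)
Number of bigrams = 7 - 2 + 1 = 6
  Position 0: "at"
  Position 1: "tt"
  Position 2: "te"
  Position 3: "em"
  Position 4: "mp"
  Position 5: "pt"
Bigrams = "at", "tt", "te", "em", "mp", "pt"


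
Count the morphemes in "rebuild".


Word: "rebuild"
Morphemes: re- | build
Each morpheme carries meaning
= 2 morphemes


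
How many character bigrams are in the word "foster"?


Word: "foster" (length 6)
Number of 2-grams = length - 2 + 1 = 6 - 2 + 1
= 5


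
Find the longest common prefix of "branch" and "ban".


Word 1: "branch"
Word 2: "ban"
Comparing from start:
  Pos 0: 'b' == 'b'
  Pos 1: 'r' != 'a' (stop)
LCP = "b" (length 1)


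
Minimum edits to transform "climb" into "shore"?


Word 1: "climb" (length 5)
Word 2: "shore" (length 5)
One optimal edit sequence (insert/delete/substitute each cost 1):
  1. substitute 'c' -> 's'  (+1)
  2. substitute 'l' -> 'h'  (+1)
  3. substitute 'i' -> 'o'  (+1)
  4. substitute 'm' -> 'r'  (+1)
  5. substitute 'b' -> 'e'  (+1)
Total edit operations: 5
Edit distance = 5


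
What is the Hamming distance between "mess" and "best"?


Comparing character by character (same length = 4):
  Pos 0: 'm' vs 'b' !=
  Pos 1: 'e' vs 'e' =
  Pos 2: 's' vs 's' =
  Pos 3: 's' vs 't' !=
Hamming distance = 2


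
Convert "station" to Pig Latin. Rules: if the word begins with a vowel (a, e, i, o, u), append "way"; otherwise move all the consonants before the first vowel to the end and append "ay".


Word: "station"
Starts with consonant(s) → move to end, add 'ay'
Consonant cluster: "st"
Pig Latin = "ationstay"


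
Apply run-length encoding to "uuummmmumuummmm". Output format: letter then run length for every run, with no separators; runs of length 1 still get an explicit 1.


String: "uuummmmumuummmm"
Scanning for consecutive runs:
  'u' x 3
  'm' x 4
  'u' x 1
  'm' x 1
  'u' x 2
  'm' x 4
RLE = "u3m4u1m1u2m4"


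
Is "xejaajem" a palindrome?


Word: "xejaajem"
Reversed: "mejaajex"
Forward == Backward? xejaajem != mejaajex
Palindrome = No


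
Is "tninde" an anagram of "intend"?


Word 1: "intend" → sorted: deinnt
Word 2: "tninde" → sorted: deinnt
Same letters? deinnt == deinnt
Anagram = Yes


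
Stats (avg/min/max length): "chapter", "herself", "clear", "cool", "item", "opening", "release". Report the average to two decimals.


Lengths: "chapter"=7, "herself"=7, "clear"=5, "cool"=4, "item"=4, "opening"=7, "release"=7
Sum = 41, Count = 7
Average = 41/7 = 5.86
= avg=5.86, min=4, max=7


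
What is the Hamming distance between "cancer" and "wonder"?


Comparing character by character (same length = 6):
  Pos 0: 'c' vs 'w' !=
  Pos 1: 'a' vs 'o' !=
  Pos 2: 'n' vs 'n' =
  Pos 3: 'c' vs 'd' !=
  Pos 4: 'e' vs 'e' =
  Pos 5: 'r' vs 'r' =
Hamming distance = 3


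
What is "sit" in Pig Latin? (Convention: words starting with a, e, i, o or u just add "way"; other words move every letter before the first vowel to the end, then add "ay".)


Word: "sit"
Starts with consonant(s) → move to end, add 'ay'
Consonant cluster: "s"
Pig Latin = "itsay"


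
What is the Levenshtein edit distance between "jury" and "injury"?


Word 1: "jury" (length 4)
Word 2: "injury" (length 6)
One optimal edit sequence (insert/delete/substitute each cost 1):
  1. insert 'i'  (+1)
  2. insert 'n'  (+1)
  3. keep 'j'
  4. keep 'u'
  5. keep 'r'
  6. keep 'y'
Total edit operations: 2
Edit distance = 2


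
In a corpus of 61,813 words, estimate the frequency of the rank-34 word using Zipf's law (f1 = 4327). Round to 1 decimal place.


Zipf's law: f(r) = f(1) / r
f(1) = 4327
f(34) = 4327 / 34
= 127.3 occurrences


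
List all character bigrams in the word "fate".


Word: "fate" (length 4)
Number of bigrams = 4 - 2 + 1 = 3
  Position 0: "fa"
  Position 1: "at"
  Position 2: "te"
Bigrams = "fa", "at", "te"


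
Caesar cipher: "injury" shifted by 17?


Word: "injury"
Shift: 17
Each letter → (letter + shift) mod 26:
  'i' (8) + 17 = 25 → 'z'
  'n' (13) + 17 = 4 → 'e'
  'j' (9) + 17 = 0 → 'a'
  'u' (20) + 17 = 11 → 'l'
  'r' (17) + 17 = 8 → 'i'
  'y' (24) + 17 = 15 → 'p'
Result = "zealip"


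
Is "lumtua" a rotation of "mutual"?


Word: "mutual", Candidate: "lumtua"
Method: check if candidate is substring of word+word
"mutualmutual" contains "lumtua"? No
Is rotation = No


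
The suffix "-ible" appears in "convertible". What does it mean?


Suffix: -ible
Example: convertible = convert + -ible
Meaning = capable of


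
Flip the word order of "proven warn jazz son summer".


Original: "proven warn jazz son summer"
Words (1..n): proven | warn | jazz | son | summer
Reversed (n..1): summer | son | jazz | warn | proven
Result = "summer son jazz warn proven"


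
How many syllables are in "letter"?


Word: "letter"
Syllable breakdown: let · ter
Counting: 2 parts
= 2 syllables


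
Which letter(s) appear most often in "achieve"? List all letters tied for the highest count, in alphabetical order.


Word: "achieve"
Letter counts:
  'a': 1
  'c': 1
  'e': 2
  'h': 1
  'i': 1
  'v': 1
Maximum count = 2
Most frequent = 'e' (2 times each)


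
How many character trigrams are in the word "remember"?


Word: "remember" (length 8)
Number of 3-grams = length - 3 + 1 = 8 - 3 + 1
= 6


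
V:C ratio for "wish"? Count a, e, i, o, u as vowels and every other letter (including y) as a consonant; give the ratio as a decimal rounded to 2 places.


Word: "wish"
Vowels (a,e,i,o,u): 1
Consonants: 3
Ratio = 1/3
= 0.33


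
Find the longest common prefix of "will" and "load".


Word 1: "will"
Word 2: "load"
Comparing from start:
  Pos 0: 'w' != 'l' (stop)
LCP = "" (length 0)


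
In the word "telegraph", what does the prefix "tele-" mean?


Prefix: tele-
Example: telegraph = tele- + graph
Meaning = distant


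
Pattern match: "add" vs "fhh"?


Pattern of "add": [0, 1, 1]
Pattern of "fhh": [0, 1, 1]
Patterns match
Same pattern = Yes


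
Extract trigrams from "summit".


Word: "summit" (length 6)
Number of trigrams = 6 - 3 + 1 = 4
  Position 0: "sum"
  Position 1: "umm"
  Position 2: "mmi"
  Position 3: "mit"
Trigrams = "sum", "umm", "mmi", "mit"


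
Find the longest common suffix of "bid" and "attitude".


Word 1: "bid"
Word 2: "attitude"
Comparing from end:
  Pos -1: 'd' != 'e' (stop)
LCS = "" (length 0)


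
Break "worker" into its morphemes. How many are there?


Word: "worker"
Morphemes: work + -er
Each morpheme carries meaning
= 2 morphemes


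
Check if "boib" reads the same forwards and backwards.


Word: "boib"
Reversed: "biob"
Forward == Backward? boib != biob
Palindrome = No


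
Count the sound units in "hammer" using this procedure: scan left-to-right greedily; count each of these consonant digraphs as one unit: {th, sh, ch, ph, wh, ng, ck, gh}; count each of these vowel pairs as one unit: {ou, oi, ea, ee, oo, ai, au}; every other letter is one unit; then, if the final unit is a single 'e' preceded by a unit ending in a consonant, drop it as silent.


Word: "hammer" (6 letters)
Left-to-right scan:
  1. 'h' (letter)
  2. 'a' (letter)
  3. 'm' (letter)
  4. 'm' (letter)
  5. 'e' (letter)
  6. 'r' (letter)
Units from scan: 6
Sound units = 6 units


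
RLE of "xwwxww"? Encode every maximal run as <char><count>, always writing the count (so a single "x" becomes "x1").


String: "xwwxww"
Scanning for consecutive runs:
  'x' x 1
  'w' x 2
  'x' x 1
  'w' x 2
RLE = "x1w2x1w2"


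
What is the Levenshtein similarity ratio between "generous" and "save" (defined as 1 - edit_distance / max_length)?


Word 1: "generous" (length 8)
Word 2: "save" (length 4)
One optimal edit sequence:
  1. substitute 'g' -> 's'  (+1)
  2. substitute 'e' -> 'a'  (+1)
  3. substitute 'n' -> 'v'  (+1)
  4. keep 'e'
  5. delete 'r'  (+1)
  6. delete 'o'  (+1)
  7. delete 'u'  (+1)
  8. delete 's'  (+1)
Edit distance = 7
Max length = max(8, 4) = 8
Similarity = 1 - 7/8
= 0.1250


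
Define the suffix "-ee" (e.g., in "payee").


Suffix: -ee
Example: payee (pay + -ee)
Meaning = one who receives


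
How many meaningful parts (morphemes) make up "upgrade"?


Word: "upgrade"
Morphemes: up- + grade
Each morpheme carries meaning
= 2 morphemes


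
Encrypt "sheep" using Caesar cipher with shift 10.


Word: "sheep"
Shift: 10
Each letter → (letter + shift) mod 26:
  's' (18) + 10 = 2 → 'c'
  'h' (7) + 10 = 17 → 'r'
  'e' (4) + 10 = 14 → 'o'
  'e' (4) + 10 = 14 → 'o'
  'p' (15) + 10 = 25 → 'z'
Result = "crooz"


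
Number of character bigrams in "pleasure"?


Word: "pleasure" (length 8)
Number of 2-grams = length - 2 + 1 = 8 - 2 + 1
= 7


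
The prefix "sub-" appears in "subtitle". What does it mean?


Prefix: sub-
Example: subtitle (sub- + title)
Meaning = under / below


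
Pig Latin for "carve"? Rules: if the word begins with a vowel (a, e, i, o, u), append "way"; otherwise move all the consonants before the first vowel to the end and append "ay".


Word: "carve"
Starts with consonant(s) → move to end, add 'ay'
Consonant cluster: "c"
Pig Latin = "arvecay"


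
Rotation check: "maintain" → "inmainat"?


Word: "maintain", Candidate: "inmainat"
Method: check if candidate is substring of word+word
"maintainmaintain" contains "inmainat"? No
Is rotation = No


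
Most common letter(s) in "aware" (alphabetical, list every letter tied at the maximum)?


Word: "aware"
Letter counts:
  'a': 2
  'e': 1
  'r': 1
  'w': 1
Maximum count = 2
Most frequent = 'a' (2 times each)


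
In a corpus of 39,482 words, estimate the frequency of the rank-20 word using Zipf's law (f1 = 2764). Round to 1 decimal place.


Zipf's law: f(r) = f(1) / r
f(1) = 2764
f(20) = 2764 / 20
= 138.2 occurrences


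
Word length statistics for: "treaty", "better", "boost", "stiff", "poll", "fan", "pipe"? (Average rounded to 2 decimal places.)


Lengths: "treaty"=6, "better"=6, "boost"=5, "stiff"=5, "poll"=4, "fan"=3, "pipe"=4
Sum = 33, Count = 7
Average = 33/7 = 4.71
= avg=4.71, min=3, max=6


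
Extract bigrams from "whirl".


Word: "whirl" (length 5)
Number of bigrams = 5 - 2 + 1 = 4
  Position 0: "wh"
  Position 1: "hi"
  Position 2: "ir"
  Position 3: "rl"
Bigrams = "wh", "hi", "ir", "rl"


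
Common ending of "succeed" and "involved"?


Word 1: "succeed"
Word 2: "involved"
Comparing from end:
  Pos -1: 'd' == 'd'
  Pos -2: 'e' == 'e'
  Pos -3: 'e' != 'v' (stop)
LCS = "ed" (length 2)


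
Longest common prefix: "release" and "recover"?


Word 1: "release"
Word 2: "recover"
Comparing from start:
  Pos 0: 'r' == 'r'
  Pos 1: 'e' == 'e'
  Pos 2: 'l' != 'c' (stop)
LCP = "re" (length 2)


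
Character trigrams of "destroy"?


Word: "destroy" (length 7)
Number of trigrams = 7 - 3 + 1 = 5
  Position 0: "des"
  Position 1: "est"
  Position 2: "str"
  Position 3: "tro"
  Position 4: "roy"
Trigrams = "des", "est", "str", "tro", "roy"


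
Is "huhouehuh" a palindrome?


Word: "huhouehuh"
Reversed: "huheuohuh"
Forward == Backward? huhouehuh != huheuohuh
Palindrome = No


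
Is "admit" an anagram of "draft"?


Word 1: "draft" → sorted: adfrt
Word 2: "admit" → sorted: adimt
Same letters? adfrt != adimt
Anagram = No


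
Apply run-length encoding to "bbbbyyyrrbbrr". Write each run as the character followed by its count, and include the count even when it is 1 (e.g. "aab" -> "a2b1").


String: "bbbbyyyrrbbrr"
Scanning for consecutive runs:
  'b' x 4
  'y' x 3
  'r' x 2
  'b' x 2
  'r' x 2
RLE = "b4y3r2b2r2"


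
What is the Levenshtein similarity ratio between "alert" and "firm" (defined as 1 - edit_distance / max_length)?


Word 1: "alert" (length 5)
Word 2: "firm" (length 4)
One optimal edit sequence:
  1. delete 'a'  (+1)
  2. substitute 'l' -> 'f'  (+1)
  3. substitute 'e' -> 'i'  (+1)
  4. keep 'r'
  5. substitute 't' -> 'm'  (+1)
Edit distance = 4
Max length = max(5, 4) = 5
Similarity = 1 - 4/5
= 0.2000


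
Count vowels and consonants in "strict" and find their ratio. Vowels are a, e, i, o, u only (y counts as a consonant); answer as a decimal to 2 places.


Word: "strict"
Vowels (a,e,i,o,u): 1
Consonants: 5
Ratio = 1/5
= 0.20


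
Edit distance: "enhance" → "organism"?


Word 1: "enhance" (length 7)
Word 2: "organism" (length 8)
One optimal edit sequence (insert/delete/substitute each cost 1):
  1. substitute 'e' -> 'o'  (+1)
  2. substitute 'n' -> 'r'  (+1)
  3. substitute 'h' -> 'g'  (+1)
  4. keep 'a'
  5. keep 'n'
  6. insert 'i'  (+1)
  7. substitute 'c' -> 's'  (+1)
  8. substitute 'e' -> 'm'  (+1)
Total edit operations: 6
Edit distance = 6


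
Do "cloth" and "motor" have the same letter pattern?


Pattern of "cloth": [0, 1, 2, 3, 4]
Pattern of "motor": [0, 1, 2, 1, 3]
Patterns do not match
Same pattern = No


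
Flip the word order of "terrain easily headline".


Original: "terrain easily headline"
Words (1..n): terrain | easily | headline
Reversed (n..1): headline | easily | terrain
Result = "headline easily terrain"


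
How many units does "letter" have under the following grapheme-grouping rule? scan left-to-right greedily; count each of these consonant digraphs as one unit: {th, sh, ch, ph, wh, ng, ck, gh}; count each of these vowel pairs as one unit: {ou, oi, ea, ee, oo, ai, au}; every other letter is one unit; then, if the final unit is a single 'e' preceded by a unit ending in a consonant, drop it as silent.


Word: "letter" (6 letters)
Left-to-right scan:
  1. 'l' (letter)
  2. 'e' (letter)
  3. 't' (letter)
  4. 't' (letter)
  5. 'e' (letter)
  6. 'r' (letter)
Units from scan: 6
Sound units = 6 units


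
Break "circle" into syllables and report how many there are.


Word: "circle"
Syllable breakdown: cir | cle
Counting: 2 parts
= 2 syllables


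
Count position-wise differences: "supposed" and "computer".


Comparing character by character (same length = 8):
  Pos 0: 's' vs 'c' !=
  Pos 1: 'u' vs 'o' !=
  Pos 2: 'p' vs 'm' !=
  Pos 3: 'p' vs 'p' =
  Pos 4: 'o' vs 'u' !=
  Pos 5: 's' vs 't' !=
  Pos 6: 'e' vs 'e' =
  Pos 7: 'd' vs 'r' !=
Hamming distance = 6


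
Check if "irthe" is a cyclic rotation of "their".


Word: "their", Candidate: "irthe"
Method: check if candidate is substring of word+word
"theirtheir" contains "irthe"? Yes
Is rotation = Yes


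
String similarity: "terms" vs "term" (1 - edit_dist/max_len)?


Word 1: "terms" (length 5)
Word 2: "term" (length 4)
One optimal edit sequence:
  1. keep 't'
  2. keep 'e'
  3. keep 'r'
  4. keep 'm'
  5. delete 's'  (+1)
Edit distance = 1
Max length = max(5, 4) = 5
Similarity = 1 - 1/5
= 0.8000


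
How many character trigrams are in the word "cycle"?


Word: "cycle" (length 5)
Number of 3-grams = length - 3 + 1 = 5 - 3 + 1
= 3


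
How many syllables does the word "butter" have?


Word: "butter"
Syllable breakdown: but-ter
Counting: 2 parts
= 2 syllables


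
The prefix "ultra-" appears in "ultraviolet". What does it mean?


Prefix: ultra-
Example: ultraviolet (ultra- + violet)
Meaning = beyond


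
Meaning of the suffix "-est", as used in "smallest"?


Suffix: -est
As in: smallest -> small + -est
Meaning = most


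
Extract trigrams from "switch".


Word: "switch" (length 6)
Number of trigrams = 6 - 3 + 1 = 4
  Position 0: "swi"
  Position 1: "wit"
  Position 2: "itc"
  Position 3: "tch"
Trigrams = "swi", "wit", "itc", "tch"


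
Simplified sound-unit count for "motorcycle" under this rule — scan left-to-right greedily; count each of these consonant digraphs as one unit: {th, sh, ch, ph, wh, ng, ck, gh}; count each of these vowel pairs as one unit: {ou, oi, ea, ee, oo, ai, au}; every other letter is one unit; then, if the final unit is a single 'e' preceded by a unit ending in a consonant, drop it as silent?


Word: "motorcycle" (10 letters)
Left-to-right scan:
  (1) 'm' (letter)
  (2) 'o' (letter)
  (3) 't' (letter)
  (4) 'o' (letter)
  (5) 'r' (letter)
  (6) 'c' (letter)
  (7) 'y' (letter)
  (8) 'c' (letter)
  (9) 'l' (letter)
  (10) 'e' (letter)
Units from scan: 10
Final unit is 'e' after a consonant -> drop as silent (-1)
Sound units = 9 units


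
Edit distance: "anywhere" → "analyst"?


Word 1: "anywhere" (length 8)
Word 2: "analyst" (length 7)
One optimal edit sequence (insert/delete/substitute each cost 1):
  1. keep 'a'
  2. keep 'n'
  3. delete 'y'  (+1)
  4. substitute 'w' -> 'a'  (+1)
  5. substitute 'h' -> 'l'  (+1)
  6. substitute 'e' -> 'y'  (+1)
  7. substitute 'r' -> 's'  (+1)
  8. substitute 'e' -> 't'  (+1)
Total edit operations: 6
Edit distance = 6


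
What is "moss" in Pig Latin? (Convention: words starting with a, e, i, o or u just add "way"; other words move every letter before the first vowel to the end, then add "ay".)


Word: "moss"
Starts with consonant(s) → move to end, add 'ay'
Consonant cluster: "m"
Pig Latin = "ossmay"


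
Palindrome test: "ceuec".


Word: "ceuec"
Reversed: "ceuec"
Forward == Backward? ceuec == ceuec
Palindrome = Yes


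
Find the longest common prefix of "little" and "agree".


Word 1: "little"
Word 2: "agree"
Comparing from start:
  Pos 0: 'l' != 'a' (stop)
LCP = "" (length 0)


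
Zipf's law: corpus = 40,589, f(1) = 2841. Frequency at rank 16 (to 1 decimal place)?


Zipf's law: f(r) = f(1) / r
f(1) = 2841
f(16) = 2841 / 16
= 177.6 occurrences


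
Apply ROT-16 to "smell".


Word: "smell"
Shift: 16
Each letter → (letter + shift) mod 26:
  's' (18) + 16 = 8 → 'i'
  'm' (12) + 16 = 2 → 'c'
  'e' (4) + 16 = 20 → 'u'
  'l' (11) + 16 = 1 → 'b'
  'l' (11) + 16 = 1 → 'b'
Result = "icubb"


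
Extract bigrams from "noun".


Word: "noun" (length 4)
Number of bigrams = 4 - 2 + 1 = 3
  Position 0: "no"
  Position 1: "ou"
  Position 2: "un"
Bigrams = "no", "ou", "un"


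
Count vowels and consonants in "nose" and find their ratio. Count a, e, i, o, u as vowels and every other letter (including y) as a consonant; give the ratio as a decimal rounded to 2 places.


Word: "nose"
Vowels (a,e,i,o,u): 2
Consonants: 2
Ratio = 2/2
= 1.00


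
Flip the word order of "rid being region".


Original: "rid being region"
Words (1..n): rid | being | region
Reversed (n..1): region | being | rid
Result = "region being rid"


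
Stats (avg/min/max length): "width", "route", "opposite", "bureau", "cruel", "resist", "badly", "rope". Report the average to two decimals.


Lengths: "width"=5, "route"=5, "opposite"=8, "bureau"=6, "cruel"=5, "resist"=6, "badly"=5, "rope"=4
Sum = 44, Count = 8
Average = 44/8 = 5.50
= avg=5.50, min=4, max=8


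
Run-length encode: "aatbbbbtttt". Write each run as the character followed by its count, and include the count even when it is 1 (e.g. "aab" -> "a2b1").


String: "aatbbbbtttt"
Scanning for consecutive runs:
  'a' x 2
  't' x 1
  'b' x 4
  't' x 4
RLE = "a2t1b4t4"


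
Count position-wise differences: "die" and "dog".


Comparing character by character (same length = 3):
  Pos 0: 'd' vs 'd' =
  Pos 1: 'i' vs 'o' !=
  Pos 2: 'e' vs 'g' !=
Hamming distance = 2
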